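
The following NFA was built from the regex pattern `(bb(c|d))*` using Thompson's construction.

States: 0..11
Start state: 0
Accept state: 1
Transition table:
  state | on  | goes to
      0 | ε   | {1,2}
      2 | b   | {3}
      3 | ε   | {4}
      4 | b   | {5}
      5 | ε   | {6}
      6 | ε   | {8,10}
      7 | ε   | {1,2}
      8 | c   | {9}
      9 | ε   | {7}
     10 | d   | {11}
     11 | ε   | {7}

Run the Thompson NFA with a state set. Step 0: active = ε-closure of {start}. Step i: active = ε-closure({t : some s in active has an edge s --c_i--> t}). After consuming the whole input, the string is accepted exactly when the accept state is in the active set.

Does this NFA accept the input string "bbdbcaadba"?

S₀ = ε-closure({0}) = {0,1,2}
'b' @ 1: {3,4}
'b' @ 2: {5,6,8,10}
'd' @ 3: {1,2,7,11}  (accept∈set)
'b' @ 4: {3,4}
'c' @ 5: {}  — dead — no transitions
rest 'aadba' ignored (set empty)
final: {}; accept 1 not in set

Answer: REJECT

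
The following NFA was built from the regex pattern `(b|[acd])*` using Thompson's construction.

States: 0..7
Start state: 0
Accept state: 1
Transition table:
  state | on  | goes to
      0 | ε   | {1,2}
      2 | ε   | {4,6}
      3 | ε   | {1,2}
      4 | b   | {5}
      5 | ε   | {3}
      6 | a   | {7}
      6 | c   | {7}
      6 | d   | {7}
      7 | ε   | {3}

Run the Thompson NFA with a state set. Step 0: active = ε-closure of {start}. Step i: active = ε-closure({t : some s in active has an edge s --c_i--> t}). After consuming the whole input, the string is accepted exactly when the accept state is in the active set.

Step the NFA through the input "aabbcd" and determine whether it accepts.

S₀ = ε-closure({0}) = {0,1,2,4,6}
'a' @ 1: {1,2,3,4,6,7}  (accept∈set)
'a' @ 2: {1,2,3,4,6,7}  (accept∈set)
'b' @ 3: {1,2,3,4,5,6}  (accept∈set)
'b' @ 4: {1,2,3,4,5,6}  (accept∈set)
'c' @ 5: {1,2,3,4,6,7}  (accept∈set)
'd' @ 6: {1,2,3,4,6,7}  (accept∈set)
end set {1,2,3,4,6,7} — state 1 in

Answer: ACCEPT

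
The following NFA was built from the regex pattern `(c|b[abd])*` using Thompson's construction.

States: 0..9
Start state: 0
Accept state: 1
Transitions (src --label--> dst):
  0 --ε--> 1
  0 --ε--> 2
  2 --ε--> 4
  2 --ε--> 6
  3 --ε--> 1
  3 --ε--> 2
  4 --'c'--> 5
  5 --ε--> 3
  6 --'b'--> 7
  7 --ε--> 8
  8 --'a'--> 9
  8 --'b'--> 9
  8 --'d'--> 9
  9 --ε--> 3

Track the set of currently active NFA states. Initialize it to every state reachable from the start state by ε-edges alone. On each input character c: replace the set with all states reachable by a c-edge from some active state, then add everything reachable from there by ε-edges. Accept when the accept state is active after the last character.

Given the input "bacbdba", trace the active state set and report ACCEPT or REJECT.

Answer: ACCEPT

Derivation:
S₀ = ε-closure({0}) = {0,1,2,4,6}
'b' @ 1: {7,8}
'a' @ 2: {1,2,3,4,6,9}  [accepting]
'c' @ 3: {1,2,3,4,5,6}  [accepting]
'b' @ 4: {7,8}
'd' @ 5: {1,2,3,4,6,9}  [accepting]
'b' @ 6: {7,8}
'a' @ 7: {1,2,3,4,6,9}  [accepting]
final: {1,2,3,4,6,9}; accept 1 in set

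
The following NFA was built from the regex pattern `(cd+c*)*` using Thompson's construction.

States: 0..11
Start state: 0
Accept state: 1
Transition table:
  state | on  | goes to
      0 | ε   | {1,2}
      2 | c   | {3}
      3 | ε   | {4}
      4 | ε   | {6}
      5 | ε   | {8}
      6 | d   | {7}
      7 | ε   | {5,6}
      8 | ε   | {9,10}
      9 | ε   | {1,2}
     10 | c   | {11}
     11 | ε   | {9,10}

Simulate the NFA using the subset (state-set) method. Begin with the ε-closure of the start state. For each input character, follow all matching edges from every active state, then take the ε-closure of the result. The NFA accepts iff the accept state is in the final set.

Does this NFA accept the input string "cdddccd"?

S₀ = ε-closure({0}) = {0,1,2}
'c' @ 1: {3,4,6}
'd' @ 2: {1,2,5,6,7,8,9,10}  ✓accept
'd' @ 3: {1,2,5,6,7,8,9,10}  ✓accept
'd' @ 4: {1,2,5,6,7,8,9,10}  ✓accept
'c' @ 5: {1,2,3,4,6,9,10,11}  ✓accept
'c' @ 6: {1,2,3,4,6,9,10,11}  ✓accept
'd' @ 7: {1,2,5,6,7,8,9,10}  ✓accept
end set {1,2,5,6,7,8,9,10} — state 1 in

Answer: ACCEPT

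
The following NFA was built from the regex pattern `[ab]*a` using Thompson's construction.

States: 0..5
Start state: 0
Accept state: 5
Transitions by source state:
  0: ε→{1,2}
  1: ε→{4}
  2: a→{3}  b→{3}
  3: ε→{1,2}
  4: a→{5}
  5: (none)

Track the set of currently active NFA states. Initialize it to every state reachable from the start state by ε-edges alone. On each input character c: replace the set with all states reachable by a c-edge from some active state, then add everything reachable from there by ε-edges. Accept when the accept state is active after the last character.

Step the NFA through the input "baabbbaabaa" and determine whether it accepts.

Answer: ACCEPT

Steps:
initial (ε-close {0}): {0,1,2,4}
'b' @ 1: {1,2,3,4}
'a' @ 2: {1,2,3,4,5}  ✓accept
'a' @ 3: {1,2,3,4,5}  ✓accept
'b' @ 4: {1,2,3,4}
'b' @ 5: {1,2,3,4}
'b' @ 6: {1,2,3,4}
'a' @ 7: {1,2,3,4,5}  ✓accept
'a' @ 8: {1,2,3,4,5}  ✓accept
'b' @ 9: {1,2,3,4}
'a' @ 10: {1,2,3,4,5}  ✓accept
'a' @ 11: {1,2,3,4,5}  ✓accept
after full input: {1,2,3,4,5}  (accept=5 in)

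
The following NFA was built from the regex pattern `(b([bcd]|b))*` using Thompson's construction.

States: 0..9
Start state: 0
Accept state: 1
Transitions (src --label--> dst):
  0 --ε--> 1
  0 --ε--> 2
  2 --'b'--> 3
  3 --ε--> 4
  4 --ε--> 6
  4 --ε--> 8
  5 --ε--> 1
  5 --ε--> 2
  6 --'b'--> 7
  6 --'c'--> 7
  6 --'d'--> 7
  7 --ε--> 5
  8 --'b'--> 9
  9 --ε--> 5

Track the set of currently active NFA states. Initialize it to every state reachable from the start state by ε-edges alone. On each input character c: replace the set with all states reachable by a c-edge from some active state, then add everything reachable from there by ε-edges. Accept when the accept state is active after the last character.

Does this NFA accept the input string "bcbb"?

S₀ = ε-closure({0}) = {0,1,2}
'b' @ 1: {3,4,6,8}
'c' @ 2: {1,2,5,7}  (accept∈set)
'b' @ 3: {3,4,6,8}
'b' @ 4: {1,2,5,7,9}  (accept∈set)
end set {1,2,5,7,9} — state 1 in

Answer: ACCEPT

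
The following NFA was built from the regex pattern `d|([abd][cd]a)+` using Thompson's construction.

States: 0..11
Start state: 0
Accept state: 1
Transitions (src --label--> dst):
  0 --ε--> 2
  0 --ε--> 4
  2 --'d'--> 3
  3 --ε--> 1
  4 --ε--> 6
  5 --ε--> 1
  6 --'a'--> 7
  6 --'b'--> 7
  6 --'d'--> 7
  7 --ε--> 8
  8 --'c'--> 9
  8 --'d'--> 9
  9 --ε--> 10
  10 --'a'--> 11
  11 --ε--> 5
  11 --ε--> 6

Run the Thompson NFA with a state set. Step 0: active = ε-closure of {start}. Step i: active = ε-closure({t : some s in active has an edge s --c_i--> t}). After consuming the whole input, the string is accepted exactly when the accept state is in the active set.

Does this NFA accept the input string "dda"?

Answer: ACCEPT

Derivation:
initial (ε-close {0}): {0,2,4,6}
'd' @ 1: {1,3,7,8}  ✓accept
'd' @ 2: {9,10}
'a' @ 3: {1,5,6,11}  ✓accept
end set {1,5,6,11} — state 1 in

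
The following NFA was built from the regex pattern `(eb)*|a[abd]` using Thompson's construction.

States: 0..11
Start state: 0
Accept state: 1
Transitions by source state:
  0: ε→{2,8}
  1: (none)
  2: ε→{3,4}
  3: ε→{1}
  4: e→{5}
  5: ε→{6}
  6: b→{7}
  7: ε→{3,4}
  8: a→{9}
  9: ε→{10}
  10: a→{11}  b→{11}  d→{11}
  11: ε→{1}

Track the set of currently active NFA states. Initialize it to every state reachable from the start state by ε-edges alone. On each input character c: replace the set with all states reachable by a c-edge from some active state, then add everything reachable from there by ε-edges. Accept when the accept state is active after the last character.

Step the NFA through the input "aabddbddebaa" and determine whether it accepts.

S₀ = ε-closure({0}) = {0,1,2,3,4,8}
'a' @ 1: {9,10}
'a' @ 2: {1,11}  [accepting]
'b' @ 3: {}  — state set empty
rest 'ddbddebaa' ignored (set empty)
final: {}; accept 1 not in set

Answer: REJECT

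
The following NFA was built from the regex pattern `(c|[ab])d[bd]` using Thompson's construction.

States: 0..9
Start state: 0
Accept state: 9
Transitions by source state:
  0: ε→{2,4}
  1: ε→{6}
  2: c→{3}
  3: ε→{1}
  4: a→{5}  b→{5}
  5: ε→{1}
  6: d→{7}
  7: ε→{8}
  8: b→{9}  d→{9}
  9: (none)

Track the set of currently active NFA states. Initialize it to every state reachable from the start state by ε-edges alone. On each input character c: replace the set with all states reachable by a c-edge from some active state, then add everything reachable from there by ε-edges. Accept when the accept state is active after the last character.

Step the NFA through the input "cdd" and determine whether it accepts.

Answer: ACCEPT

Trace:
S₀ = ε-closure({0}) = {0,2,4}
'c' @ 1: {1,3,6}
'd' @ 2: {7,8}
'd' @ 3: {9}  ✓accept
end set {9} — state 9 in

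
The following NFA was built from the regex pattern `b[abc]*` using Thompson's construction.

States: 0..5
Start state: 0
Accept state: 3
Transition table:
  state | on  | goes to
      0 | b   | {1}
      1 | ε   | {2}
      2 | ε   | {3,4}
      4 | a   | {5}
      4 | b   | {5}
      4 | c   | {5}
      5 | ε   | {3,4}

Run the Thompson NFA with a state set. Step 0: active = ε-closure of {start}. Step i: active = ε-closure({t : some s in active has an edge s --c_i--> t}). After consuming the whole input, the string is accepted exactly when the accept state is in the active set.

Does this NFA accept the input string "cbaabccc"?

Answer: REJECT

Steps:
S₀ = ε-closure({0}) = {0}
'c' @ 1: {}  — state set empty
rest 'baabccc' ignored (set empty)
end set {} — state 3 not in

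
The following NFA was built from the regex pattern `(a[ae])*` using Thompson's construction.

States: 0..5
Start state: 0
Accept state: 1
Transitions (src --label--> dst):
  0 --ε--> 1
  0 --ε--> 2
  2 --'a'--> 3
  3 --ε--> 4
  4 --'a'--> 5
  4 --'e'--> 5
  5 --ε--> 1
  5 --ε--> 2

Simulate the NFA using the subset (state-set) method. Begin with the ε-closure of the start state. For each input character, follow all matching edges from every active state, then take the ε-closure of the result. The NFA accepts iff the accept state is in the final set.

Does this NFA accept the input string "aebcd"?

start: ε-closure({0}) = {0,1,2}
'a' @ 1: {3,4}
'e' @ 2: {1,2,5}  ✓accept
'b' @ 3: {}  — no active states
rest 'cd' ignored (set empty)
final: {}; accept 1 not in set

Answer: REJECT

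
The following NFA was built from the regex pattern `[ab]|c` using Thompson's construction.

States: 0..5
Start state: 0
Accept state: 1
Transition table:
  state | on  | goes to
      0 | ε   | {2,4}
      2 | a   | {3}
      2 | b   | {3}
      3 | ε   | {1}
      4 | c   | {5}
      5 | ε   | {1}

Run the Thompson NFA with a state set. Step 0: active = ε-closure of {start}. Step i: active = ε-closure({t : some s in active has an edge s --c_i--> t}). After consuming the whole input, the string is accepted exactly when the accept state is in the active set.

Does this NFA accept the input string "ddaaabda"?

Answer: REJECT

Steps:
initial (ε-close {0}): {0,2,4}
'd' @ 1: {}  — dead — no transitions
rest 'daaabda' ignored (set empty)
end set {} — state 1 not in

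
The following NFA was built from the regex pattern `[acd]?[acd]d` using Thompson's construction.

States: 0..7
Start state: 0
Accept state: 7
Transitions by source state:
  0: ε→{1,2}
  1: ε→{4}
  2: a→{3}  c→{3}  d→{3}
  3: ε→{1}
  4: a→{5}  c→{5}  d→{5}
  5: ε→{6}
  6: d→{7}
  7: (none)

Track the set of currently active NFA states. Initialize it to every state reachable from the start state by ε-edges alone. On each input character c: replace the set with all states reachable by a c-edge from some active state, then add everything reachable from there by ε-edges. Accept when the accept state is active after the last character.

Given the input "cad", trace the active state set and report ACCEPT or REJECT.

Answer: ACCEPT

Derivation:
start: ε-closure({0}) = {0,1,2,4}
'c' @ 1: {1,3,4,5,6}
'a' @ 2: {5,6}
'd' @ 3: {7}  [accepting]
final: {7}; accept 7 in set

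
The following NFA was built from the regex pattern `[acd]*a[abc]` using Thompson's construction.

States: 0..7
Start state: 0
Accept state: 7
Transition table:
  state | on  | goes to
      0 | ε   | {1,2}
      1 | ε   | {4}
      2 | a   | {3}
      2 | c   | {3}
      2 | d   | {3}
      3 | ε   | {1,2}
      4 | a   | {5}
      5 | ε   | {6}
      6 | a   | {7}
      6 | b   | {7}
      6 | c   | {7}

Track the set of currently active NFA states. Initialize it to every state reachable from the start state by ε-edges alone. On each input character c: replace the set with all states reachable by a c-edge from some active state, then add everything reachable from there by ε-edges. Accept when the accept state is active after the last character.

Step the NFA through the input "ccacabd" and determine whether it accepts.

Answer: REJECT

Derivation:
start: ε-closure({0}) = {0,1,2,4}
'c' @ 1: {1,2,3,4}
'c' @ 2: {1,2,3,4}
'a' @ 3: {1,2,3,4,5,6}
'c' @ 4: {1,2,3,4,7}  [accepting]
'a' @ 5: {1,2,3,4,5,6}
'b' @ 6: {7}  [accepting]
'd' @ 7: {}  — no active states
final: {}; accept 7 not in set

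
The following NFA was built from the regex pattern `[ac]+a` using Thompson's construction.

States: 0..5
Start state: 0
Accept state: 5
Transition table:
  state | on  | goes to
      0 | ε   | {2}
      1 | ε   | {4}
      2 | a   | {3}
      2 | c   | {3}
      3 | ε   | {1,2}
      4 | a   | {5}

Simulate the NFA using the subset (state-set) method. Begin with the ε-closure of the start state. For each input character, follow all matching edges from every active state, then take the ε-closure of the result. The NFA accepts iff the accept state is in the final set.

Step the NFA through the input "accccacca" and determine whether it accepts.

S₀ = ε-closure({0}) = {0,2}
'a' @ 1: {1,2,3,4}
'c' @ 2: {1,2,3,4}
'c' @ 3: {1,2,3,4}
'c' @ 4: {1,2,3,4}
'c' @ 5: {1,2,3,4}
'a' @ 6: {1,2,3,4,5}  ✓accept
'c' @ 7: {1,2,3,4}
'c' @ 8: {1,2,3,4}
'a' @ 9: {1,2,3,4,5}  ✓accept
end set {1,2,3,4,5} — state 5 in

Answer: ACCEPT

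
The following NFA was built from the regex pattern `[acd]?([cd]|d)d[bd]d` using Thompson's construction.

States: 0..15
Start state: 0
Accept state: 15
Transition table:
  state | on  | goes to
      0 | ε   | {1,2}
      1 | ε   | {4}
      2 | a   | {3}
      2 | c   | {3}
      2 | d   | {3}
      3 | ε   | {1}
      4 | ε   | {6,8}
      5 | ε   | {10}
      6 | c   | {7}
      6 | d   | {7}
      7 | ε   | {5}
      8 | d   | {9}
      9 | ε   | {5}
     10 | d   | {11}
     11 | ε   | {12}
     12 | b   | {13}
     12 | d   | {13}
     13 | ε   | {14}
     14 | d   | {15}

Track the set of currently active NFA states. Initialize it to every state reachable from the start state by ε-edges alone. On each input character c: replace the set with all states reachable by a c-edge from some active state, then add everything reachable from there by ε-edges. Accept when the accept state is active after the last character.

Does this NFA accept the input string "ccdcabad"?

Answer: REJECT

Steps:
start: ε-closure({0}) = {0,1,2,4,6,8}
'c' @ 1: {1,3,4,5,6,7,8,10}
'c' @ 2: {5,7,10}
'd' @ 3: {11,12}
'c' @ 4: {}  — dead — no transitions
rest 'abad' ignored (set empty)
final: {}; accept 15 not in set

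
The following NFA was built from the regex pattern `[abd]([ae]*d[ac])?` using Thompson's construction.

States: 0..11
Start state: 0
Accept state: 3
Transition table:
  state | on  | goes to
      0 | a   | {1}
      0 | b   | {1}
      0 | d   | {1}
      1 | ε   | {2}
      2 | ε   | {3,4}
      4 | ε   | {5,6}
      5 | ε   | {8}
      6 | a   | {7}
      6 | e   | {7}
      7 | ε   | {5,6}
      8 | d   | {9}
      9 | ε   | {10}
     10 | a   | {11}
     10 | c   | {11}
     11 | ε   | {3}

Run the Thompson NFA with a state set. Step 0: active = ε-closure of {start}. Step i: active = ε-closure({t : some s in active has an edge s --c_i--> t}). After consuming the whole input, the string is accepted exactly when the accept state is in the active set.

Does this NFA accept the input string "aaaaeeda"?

start: ε-closure({0}) = {0}
'a' @ 1: {1,2,3,4,5,6,8}  (accept∈set)
'a' @ 2: {5,6,7,8}
'a' @ 3: {5,6,7,8}
'a' @ 4: {5,6,7,8}
'e' @ 5: {5,6,7,8}
'e' @ 6: {5,6,7,8}
'd' @ 7: {9,10}
'a' @ 8: {3,11}  (accept∈set)
end set {3,11} — state 3 in

Answer: ACCEPT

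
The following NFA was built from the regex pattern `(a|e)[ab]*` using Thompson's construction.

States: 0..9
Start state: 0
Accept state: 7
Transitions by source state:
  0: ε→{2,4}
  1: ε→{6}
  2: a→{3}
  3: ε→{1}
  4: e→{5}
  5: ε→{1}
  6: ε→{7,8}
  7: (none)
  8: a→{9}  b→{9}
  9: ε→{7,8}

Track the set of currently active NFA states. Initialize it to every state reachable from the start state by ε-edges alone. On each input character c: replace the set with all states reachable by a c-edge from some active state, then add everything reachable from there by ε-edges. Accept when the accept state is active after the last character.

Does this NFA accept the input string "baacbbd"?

Answer: REJECT

Derivation:
initial (ε-close {0}): {0,2,4}
'b' @ 1: {}  — no active states
rest 'aacbbd' ignored (set empty)
final: {}; accept 7 not in set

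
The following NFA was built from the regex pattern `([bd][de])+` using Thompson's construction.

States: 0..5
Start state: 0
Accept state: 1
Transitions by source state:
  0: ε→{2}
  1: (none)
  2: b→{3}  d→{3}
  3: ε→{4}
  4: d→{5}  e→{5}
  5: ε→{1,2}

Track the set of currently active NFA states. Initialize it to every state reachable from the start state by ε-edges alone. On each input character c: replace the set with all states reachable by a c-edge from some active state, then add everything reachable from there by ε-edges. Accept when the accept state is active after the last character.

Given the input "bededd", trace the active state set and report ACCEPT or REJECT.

Answer: ACCEPT

Derivation:
start: ε-closure({0}) = {0,2}
'b' @ 1: {3,4}
'e' @ 2: {1,2,5}  ✓accept
'd' @ 3: {3,4}
'e' @ 4: {1,2,5}  ✓accept
'd' @ 5: {3,4}
'd' @ 6: {1,2,5}  ✓accept
end set {1,2,5} — state 1 in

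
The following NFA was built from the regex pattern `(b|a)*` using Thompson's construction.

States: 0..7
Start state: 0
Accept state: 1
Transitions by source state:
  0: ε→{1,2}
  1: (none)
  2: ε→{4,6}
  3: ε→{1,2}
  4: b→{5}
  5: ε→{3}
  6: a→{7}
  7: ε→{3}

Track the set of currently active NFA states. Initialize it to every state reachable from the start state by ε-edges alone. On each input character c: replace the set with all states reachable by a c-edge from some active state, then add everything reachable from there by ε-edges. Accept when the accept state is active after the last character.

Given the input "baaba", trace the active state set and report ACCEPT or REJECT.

Answer: ACCEPT

Trace:
S₀ = ε-closure({0}) = {0,1,2,4,6}
'b' @ 1: {1,2,3,4,5,6}  ✓accept
'a' @ 2: {1,2,3,4,6,7}  ✓accept
'a' @ 3: {1,2,3,4,6,7}  ✓accept
'b' @ 4: {1,2,3,4,5,6}  ✓accept
'a' @ 5: {1,2,3,4,6,7}  ✓accept
final: {1,2,3,4,6,7}; accept 1 in set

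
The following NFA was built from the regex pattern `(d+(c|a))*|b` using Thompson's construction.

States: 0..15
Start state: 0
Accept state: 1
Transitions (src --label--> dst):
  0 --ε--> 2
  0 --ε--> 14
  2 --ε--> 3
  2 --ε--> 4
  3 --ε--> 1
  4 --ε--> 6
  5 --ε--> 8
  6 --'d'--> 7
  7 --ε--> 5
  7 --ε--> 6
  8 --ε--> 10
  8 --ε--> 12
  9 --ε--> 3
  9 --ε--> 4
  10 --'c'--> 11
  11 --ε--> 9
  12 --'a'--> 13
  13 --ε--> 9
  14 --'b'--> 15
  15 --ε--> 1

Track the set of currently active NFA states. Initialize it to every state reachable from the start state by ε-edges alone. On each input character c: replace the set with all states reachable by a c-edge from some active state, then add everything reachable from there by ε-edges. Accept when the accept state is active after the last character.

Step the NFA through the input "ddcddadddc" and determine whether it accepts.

initial (ε-close {0}): {0,1,2,3,4,6,14}
'd' @ 1: {5,6,7,8,10,12}
'd' @ 2: {5,6,7,8,10,12}
'c' @ 3: {1,3,4,6,9,11}  (accept∈set)
'd' @ 4: {5,6,7,8,10,12}
'd' @ 5: {5,6,7,8,10,12}
'a' @ 6: {1,3,4,6,9,13}  (accept∈set)
'd' @ 7: {5,6,7,8,10,12}
'd' @ 8: {5,6,7,8,10,12}
'd' @ 9: {5,6,7,8,10,12}
'c' @ 10: {1,3,4,6,9,11}  (accept∈set)
final: {1,3,4,6,9,11}; accept 1 in set

Answer: ACCEPT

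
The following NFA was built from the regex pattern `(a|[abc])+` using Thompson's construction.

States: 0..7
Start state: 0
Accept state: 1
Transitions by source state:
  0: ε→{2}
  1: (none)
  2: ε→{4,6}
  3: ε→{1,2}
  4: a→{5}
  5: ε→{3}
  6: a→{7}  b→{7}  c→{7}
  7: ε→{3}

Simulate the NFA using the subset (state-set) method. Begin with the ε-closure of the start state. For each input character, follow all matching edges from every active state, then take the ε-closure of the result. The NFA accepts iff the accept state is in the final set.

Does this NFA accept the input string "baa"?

Answer: ACCEPT

Trace:
initial (ε-close {0}): {0,2,4,6}
'b' @ 1: {1,2,3,4,6,7}  ✓accept
'a' @ 2: {1,2,3,4,5,6,7}  ✓accept
'a' @ 3: {1,2,3,4,5,6,7}  ✓accept
end set {1,2,3,4,5,6,7} — state 1 in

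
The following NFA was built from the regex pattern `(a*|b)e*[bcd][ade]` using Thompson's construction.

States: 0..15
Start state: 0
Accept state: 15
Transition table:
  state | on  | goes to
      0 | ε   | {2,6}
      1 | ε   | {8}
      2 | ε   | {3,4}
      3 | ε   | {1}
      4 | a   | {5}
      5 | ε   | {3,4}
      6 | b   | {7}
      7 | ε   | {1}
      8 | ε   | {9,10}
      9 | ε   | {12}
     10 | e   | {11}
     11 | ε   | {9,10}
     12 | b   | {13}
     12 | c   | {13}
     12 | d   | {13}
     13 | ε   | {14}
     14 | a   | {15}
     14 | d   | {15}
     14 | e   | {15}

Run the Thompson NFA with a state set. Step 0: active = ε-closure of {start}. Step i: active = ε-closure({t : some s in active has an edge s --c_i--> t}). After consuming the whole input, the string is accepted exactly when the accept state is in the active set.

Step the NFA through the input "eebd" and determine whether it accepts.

Answer: ACCEPT

Steps:
S₀ = ε-closure({0}) = {0,1,2,3,4,6,8,9,10,12}
'e' @ 1: {9,10,11,12}
'e' @ 2: {9,10,11,12}
'b' @ 3: {13,14}
'd' @ 4: {15}  (accept∈set)
end set {15} — state 15 in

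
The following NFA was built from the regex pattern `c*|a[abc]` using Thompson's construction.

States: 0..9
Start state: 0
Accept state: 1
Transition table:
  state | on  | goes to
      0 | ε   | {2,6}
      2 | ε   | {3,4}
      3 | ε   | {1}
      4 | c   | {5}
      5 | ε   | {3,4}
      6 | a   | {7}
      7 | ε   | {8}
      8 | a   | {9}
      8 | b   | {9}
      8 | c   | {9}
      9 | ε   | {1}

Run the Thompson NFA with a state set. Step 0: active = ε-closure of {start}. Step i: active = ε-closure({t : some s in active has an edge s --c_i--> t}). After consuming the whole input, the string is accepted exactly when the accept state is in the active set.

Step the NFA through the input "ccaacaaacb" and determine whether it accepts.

Answer: REJECT

Derivation:
start: ε-closure({0}) = {0,1,2,3,4,6}
'c' @ 1: {1,3,4,5}  ✓accept
'c' @ 2: {1,3,4,5}  ✓accept
'a' @ 3: {}  — dead — no transitions
rest 'acaaacb' ignored (set empty)
end set {} — state 1 not in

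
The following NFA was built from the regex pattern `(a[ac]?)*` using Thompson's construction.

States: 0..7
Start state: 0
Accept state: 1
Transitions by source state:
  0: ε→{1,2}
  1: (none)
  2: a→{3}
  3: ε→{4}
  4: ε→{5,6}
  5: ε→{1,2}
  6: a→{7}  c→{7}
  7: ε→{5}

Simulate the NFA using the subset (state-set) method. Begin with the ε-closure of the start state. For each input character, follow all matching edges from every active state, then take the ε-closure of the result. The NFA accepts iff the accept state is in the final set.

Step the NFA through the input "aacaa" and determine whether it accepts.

Answer: ACCEPT

Trace:
start: ε-closure({0}) = {0,1,2}
'a' @ 1: {1,2,3,4,5,6}  ✓accept
'a' @ 2: {1,2,3,4,5,6,7}  ✓accept
'c' @ 3: {1,2,5,7}  ✓accept
'a' @ 4: {1,2,3,4,5,6}  ✓accept
'a' @ 5: {1,2,3,4,5,6,7}  ✓accept
final: {1,2,3,4,5,6,7}; accept 1 in set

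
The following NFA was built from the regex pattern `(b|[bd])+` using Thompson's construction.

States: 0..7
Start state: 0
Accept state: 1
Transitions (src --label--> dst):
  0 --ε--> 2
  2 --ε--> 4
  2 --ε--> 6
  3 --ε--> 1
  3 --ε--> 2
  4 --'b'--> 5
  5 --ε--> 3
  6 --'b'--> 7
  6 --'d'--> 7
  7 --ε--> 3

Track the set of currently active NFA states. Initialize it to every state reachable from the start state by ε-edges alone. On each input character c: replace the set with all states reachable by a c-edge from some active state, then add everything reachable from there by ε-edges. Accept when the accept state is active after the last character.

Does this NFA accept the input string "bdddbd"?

start: ε-closure({0}) = {0,2,4,6}
'b' @ 1: {1,2,3,4,5,6,7}  [accepting]
'd' @ 2: {1,2,3,4,6,7}  [accepting]
'd' @ 3: {1,2,3,4,6,7}  [accepting]
'd' @ 4: {1,2,3,4,6,7}  [accepting]
'b' @ 5: {1,2,3,4,5,6,7}  [accepting]
'd' @ 6: {1,2,3,4,6,7}  [accepting]
final: {1,2,3,4,6,7}; accept 1 in set

Answer: ACCEPT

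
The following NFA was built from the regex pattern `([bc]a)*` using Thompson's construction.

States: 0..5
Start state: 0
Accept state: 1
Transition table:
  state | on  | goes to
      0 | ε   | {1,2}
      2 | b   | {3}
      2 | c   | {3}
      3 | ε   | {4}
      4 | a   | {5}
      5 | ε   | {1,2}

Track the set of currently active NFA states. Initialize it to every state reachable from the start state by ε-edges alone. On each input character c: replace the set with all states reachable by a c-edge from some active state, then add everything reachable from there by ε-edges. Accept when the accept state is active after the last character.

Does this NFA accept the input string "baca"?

Answer: ACCEPT

Steps:
start: ε-closure({0}) = {0,1,2}
'b' @ 1: {3,4}
'a' @ 2: {1,2,5}  [accepting]
'c' @ 3: {3,4}
'a' @ 4: {1,2,5}  [accepting]
final: {1,2,5}; accept 1 in set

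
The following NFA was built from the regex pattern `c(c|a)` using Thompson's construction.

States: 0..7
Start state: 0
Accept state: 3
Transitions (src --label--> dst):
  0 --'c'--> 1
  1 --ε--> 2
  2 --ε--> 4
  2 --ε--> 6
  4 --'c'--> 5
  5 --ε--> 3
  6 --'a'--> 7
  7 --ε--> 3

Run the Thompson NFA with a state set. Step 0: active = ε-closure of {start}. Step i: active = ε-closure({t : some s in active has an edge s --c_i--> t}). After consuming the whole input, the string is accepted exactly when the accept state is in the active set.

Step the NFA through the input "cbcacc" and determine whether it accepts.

start: ε-closure({0}) = {0}
'c' @ 1: {1,2,4,6}
'b' @ 2: {}  — no active states
rest 'cacc' ignored (set empty)
after full input: {}  (accept=3 not in)

Answer: REJECT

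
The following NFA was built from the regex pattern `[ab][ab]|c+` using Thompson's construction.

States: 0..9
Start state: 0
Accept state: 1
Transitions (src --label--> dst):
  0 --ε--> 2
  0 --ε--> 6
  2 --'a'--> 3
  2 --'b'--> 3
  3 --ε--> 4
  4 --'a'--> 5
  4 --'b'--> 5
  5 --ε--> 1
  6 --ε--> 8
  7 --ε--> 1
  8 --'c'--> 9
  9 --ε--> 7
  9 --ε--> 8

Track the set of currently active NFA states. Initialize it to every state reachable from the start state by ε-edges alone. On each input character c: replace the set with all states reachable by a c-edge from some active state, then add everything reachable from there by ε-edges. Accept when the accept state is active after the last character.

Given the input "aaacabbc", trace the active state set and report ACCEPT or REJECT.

S₀ = ε-closure({0}) = {0,2,6,8}
'a' @ 1: {3,4}
'a' @ 2: {1,5}  [accepting]
'a' @ 3: {}  — state set empty
rest 'cabbc' ignored (set empty)
after full input: {}  (accept=1 not in)

Answer: REJECT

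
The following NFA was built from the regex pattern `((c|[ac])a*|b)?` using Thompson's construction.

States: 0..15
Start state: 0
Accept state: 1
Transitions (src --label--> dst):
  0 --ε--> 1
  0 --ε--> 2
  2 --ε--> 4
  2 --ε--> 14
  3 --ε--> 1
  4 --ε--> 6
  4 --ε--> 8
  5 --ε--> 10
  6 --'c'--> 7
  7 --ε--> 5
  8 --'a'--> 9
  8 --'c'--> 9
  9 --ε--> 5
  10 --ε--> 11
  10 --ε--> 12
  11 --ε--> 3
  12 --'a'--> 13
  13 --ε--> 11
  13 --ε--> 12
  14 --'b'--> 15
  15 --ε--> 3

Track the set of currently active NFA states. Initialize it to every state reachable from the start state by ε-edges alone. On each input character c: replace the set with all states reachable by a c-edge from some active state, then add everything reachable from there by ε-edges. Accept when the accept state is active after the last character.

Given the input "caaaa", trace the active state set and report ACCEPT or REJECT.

Answer: ACCEPT

Steps:
S₀ = ε-closure({0}) = {0,1,2,4,6,8,14}
'c' @ 1: {1,3,5,7,9,10,11,12}  ✓accept
'a' @ 2: {1,3,11,12,13}  ✓accept
'a' @ 3: {1,3,11,12,13}  ✓accept
'a' @ 4: {1,3,11,12,13}  ✓accept
'a' @ 5: {1,3,11,12,13}  ✓accept
final: {1,3,11,12,13}; accept 1 in set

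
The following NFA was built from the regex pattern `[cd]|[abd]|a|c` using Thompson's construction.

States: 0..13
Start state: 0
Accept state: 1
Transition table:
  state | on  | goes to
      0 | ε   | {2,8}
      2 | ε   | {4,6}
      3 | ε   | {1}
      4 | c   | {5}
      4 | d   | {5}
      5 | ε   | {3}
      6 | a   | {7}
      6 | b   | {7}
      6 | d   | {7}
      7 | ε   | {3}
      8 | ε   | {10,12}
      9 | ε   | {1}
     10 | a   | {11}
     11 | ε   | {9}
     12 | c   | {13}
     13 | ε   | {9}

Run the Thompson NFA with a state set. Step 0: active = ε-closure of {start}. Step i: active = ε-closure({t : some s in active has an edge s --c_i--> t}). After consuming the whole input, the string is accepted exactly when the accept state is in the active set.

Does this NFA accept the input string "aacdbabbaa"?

Answer: REJECT

Trace:
start: ε-closure({0}) = {0,2,4,6,8,10,12}
'a' @ 1: {1,3,7,9,11}  (accept∈set)
'a' @ 2: {}  — no active states
rest 'cdbabbaa' ignored (set empty)
end set {} — state 1 not in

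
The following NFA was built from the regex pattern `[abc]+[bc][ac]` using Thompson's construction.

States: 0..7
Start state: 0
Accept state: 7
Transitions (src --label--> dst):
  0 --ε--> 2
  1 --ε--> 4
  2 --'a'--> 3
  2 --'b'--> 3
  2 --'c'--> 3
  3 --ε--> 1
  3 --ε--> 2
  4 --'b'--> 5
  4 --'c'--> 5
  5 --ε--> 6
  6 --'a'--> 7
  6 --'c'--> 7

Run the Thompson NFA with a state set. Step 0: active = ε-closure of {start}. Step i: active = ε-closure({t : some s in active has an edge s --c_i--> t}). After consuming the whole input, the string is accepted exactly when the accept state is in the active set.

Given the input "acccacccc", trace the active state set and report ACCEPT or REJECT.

initial (ε-close {0}): {0,2}
'a' @ 1: {1,2,3,4}
'c' @ 2: {1,2,3,4,5,6}
'c' @ 3: {1,2,3,4,5,6,7}  (accept∈set)
'c' @ 4: {1,2,3,4,5,6,7}  (accept∈set)
'a' @ 5: {1,2,3,4,7}  (accept∈set)
'c' @ 6: {1,2,3,4,5,6}
'c' @ 7: {1,2,3,4,5,6,7}  (accept∈set)
'c' @ 8: {1,2,3,4,5,6,7}  (accept∈set)
'c' @ 9: {1,2,3,4,5,6,7}  (accept∈set)
after full input: {1,2,3,4,5,6,7}  (accept=7 in)

Answer: ACCEPT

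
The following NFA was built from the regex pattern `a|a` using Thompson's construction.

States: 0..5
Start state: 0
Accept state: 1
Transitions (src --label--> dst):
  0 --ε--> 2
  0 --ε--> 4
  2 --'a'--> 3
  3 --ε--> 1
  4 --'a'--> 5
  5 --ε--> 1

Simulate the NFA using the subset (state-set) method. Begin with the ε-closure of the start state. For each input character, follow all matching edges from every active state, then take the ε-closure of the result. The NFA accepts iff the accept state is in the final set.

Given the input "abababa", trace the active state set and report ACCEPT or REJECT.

Answer: REJECT

Steps:
S₀ = ε-closure({0}) = {0,2,4}
'a' @ 1: {1,3,5}  (accept∈set)
'b' @ 2: {}  — dead — no transitions
rest 'ababa' ignored (set empty)
end set {} — state 1 not in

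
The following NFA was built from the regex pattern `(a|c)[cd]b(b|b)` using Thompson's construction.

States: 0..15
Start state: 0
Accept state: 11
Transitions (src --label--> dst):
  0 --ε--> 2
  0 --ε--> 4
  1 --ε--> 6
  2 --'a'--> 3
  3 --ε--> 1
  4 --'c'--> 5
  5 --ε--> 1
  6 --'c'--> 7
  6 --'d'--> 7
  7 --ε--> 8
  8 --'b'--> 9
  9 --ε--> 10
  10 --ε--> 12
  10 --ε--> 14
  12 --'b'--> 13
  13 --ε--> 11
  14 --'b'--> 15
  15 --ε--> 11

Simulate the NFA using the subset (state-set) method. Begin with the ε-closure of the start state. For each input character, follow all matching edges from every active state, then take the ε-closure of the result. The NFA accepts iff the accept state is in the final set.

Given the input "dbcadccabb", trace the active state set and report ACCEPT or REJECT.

Answer: REJECT

Steps:
S₀ = ε-closure({0}) = {0,2,4}
'd' @ 1: {}  — state set empty
rest 'bcadccabb' ignored (set empty)
final: {}; accept 11 not in set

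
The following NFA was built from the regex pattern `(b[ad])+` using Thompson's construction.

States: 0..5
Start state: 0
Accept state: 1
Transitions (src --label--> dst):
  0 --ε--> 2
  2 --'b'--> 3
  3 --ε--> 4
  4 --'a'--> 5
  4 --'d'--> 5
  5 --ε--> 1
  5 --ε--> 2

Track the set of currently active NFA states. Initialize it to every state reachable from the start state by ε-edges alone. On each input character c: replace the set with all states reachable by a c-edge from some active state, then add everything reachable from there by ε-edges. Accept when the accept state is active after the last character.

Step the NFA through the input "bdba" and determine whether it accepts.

S₀ = ε-closure({0}) = {0,2}
'b' @ 1: {3,4}
'd' @ 2: {1,2,5}  [accepting]
'b' @ 3: {3,4}
'a' @ 4: {1,2,5}  [accepting]
final: {1,2,5}; accept 1 in set

Answer: ACCEPT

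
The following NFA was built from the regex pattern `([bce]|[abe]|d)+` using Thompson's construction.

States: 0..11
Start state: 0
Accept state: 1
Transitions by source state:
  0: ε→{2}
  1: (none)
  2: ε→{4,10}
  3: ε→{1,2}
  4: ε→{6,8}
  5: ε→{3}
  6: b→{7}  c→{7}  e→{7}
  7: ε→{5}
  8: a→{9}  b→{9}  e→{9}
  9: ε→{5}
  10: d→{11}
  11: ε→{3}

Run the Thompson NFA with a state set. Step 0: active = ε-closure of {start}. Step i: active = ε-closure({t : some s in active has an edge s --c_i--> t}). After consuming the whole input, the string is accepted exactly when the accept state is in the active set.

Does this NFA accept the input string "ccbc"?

Answer: ACCEPT

Derivation:
start: ε-closure({0}) = {0,2,4,6,8,10}
'c' @ 1: {1,2,3,4,5,6,7,8,10}  ✓accept
'c' @ 2: {1,2,3,4,5,6,7,8,10}  ✓accept
'b' @ 3: {1,2,3,4,5,6,7,8,9,10}  ✓accept
'c' @ 4: {1,2,3,4,5,6,7,8,10}  ✓accept
final: {1,2,3,4,5,6,7,8,10}; accept 1 in set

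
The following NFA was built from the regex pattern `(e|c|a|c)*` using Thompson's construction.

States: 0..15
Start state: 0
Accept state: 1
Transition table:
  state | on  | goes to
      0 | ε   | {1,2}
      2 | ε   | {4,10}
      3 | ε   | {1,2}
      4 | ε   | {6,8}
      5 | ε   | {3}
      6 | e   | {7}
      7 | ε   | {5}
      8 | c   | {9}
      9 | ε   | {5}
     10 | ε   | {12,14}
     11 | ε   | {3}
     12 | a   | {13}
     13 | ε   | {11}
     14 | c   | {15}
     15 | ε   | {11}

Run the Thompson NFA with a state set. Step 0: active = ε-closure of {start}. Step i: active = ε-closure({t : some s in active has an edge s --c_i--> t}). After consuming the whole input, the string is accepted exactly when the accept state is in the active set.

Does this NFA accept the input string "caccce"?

S₀ = ε-closure({0}) = {0,1,2,4,6,8,10,12,14}
'c' @ 1: {1,2,3,4,5,6,8,9,10,11,12,14,15}  ✓accept
'a' @ 2: {1,2,3,4,6,8,10,11,12,13,14}  ✓accept
'c' @ 3: {1,2,3,4,5,6,8,9,10,11,12,14,15}  ✓accept
'c' @ 4: {1,2,3,4,5,6,8,9,10,11,12,14,15}  ✓accept
'c' @ 5: {1,2,3,4,5,6,8,9,10,11,12,14,15}  ✓accept
'e' @ 6: {1,2,3,4,5,6,7,8,10,12,14}  ✓accept
after full input: {1,2,3,4,5,6,7,8,10,12,14}  (accept=1 in)

Answer: ACCEPT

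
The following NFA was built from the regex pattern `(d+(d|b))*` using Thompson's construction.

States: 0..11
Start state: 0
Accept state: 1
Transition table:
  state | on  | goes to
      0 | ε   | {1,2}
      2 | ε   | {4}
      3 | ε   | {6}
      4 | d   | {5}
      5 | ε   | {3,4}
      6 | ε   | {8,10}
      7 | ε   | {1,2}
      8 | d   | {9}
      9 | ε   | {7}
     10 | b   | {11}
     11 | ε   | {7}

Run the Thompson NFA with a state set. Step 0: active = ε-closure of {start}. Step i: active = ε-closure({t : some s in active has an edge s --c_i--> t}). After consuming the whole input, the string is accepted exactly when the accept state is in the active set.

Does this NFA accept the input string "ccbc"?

Answer: REJECT

Steps:
initial (ε-close {0}): {0,1,2,4}
'c' @ 1: {}  — state set empty
rest 'cbc' ignored (set empty)
after full input: {}  (accept=1 not in)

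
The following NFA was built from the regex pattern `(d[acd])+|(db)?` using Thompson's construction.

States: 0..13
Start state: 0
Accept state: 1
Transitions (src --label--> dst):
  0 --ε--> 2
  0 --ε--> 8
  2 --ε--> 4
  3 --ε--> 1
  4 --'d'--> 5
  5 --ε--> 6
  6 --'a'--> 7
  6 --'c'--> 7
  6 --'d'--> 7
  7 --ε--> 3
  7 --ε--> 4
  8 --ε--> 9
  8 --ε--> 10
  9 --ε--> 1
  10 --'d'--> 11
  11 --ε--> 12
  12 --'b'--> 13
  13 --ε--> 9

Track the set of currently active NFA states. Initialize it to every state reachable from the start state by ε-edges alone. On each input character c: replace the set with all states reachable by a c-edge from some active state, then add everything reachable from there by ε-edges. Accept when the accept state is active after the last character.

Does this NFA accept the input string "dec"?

Answer: REJECT

Trace:
start: ε-closure({0}) = {0,1,2,4,8,9,10}
'd' @ 1: {5,6,11,12}
'e' @ 2: {}  — dead — no transitions
rest 'c' ignored (set empty)
final: {}; accept 1 not in set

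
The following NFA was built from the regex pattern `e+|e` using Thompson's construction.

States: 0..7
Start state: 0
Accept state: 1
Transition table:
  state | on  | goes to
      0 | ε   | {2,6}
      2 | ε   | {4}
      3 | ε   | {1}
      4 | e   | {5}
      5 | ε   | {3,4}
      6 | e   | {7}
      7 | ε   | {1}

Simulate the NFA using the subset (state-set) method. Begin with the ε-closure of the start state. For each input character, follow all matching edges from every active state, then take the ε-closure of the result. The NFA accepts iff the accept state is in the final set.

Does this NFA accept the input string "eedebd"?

Answer: REJECT

Derivation:
start: ε-closure({0}) = {0,2,4,6}
'e' @ 1: {1,3,4,5,7}  (accept∈set)
'e' @ 2: {1,3,4,5}  (accept∈set)
'd' @ 3: {}  — no active states
rest 'ebd' ignored (set empty)
end set {} — state 1 not in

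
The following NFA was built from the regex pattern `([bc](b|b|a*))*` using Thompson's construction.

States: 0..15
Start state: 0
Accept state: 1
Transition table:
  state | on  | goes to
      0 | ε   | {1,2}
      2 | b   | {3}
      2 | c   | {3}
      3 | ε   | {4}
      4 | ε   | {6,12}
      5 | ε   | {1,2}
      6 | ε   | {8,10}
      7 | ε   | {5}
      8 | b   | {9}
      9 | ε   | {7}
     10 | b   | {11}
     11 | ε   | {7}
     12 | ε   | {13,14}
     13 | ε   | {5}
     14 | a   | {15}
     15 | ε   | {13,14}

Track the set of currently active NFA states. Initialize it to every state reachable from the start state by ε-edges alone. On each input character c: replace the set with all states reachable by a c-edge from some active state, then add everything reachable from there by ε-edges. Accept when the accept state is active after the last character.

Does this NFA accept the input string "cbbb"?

start: ε-closure({0}) = {0,1,2}
'c' @ 1: {1,2,3,4,5,6,8,10,12,13,14}  [accepting]
'b' @ 2: {1,2,3,4,5,6,7,8,9,10,11,12,13,14}  [accepting]
'b' @ 3: {1,2,3,4,5,6,7,8,9,10,11,12,13,14}  [accepting]
'b' @ 4: {1,2,3,4,5,6,7,8,9,10,11,12,13,14}  [accepting]
final: {1,2,3,4,5,6,7,8,9,10,11,12,13,14}; accept 1 in set

Answer: ACCEPT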